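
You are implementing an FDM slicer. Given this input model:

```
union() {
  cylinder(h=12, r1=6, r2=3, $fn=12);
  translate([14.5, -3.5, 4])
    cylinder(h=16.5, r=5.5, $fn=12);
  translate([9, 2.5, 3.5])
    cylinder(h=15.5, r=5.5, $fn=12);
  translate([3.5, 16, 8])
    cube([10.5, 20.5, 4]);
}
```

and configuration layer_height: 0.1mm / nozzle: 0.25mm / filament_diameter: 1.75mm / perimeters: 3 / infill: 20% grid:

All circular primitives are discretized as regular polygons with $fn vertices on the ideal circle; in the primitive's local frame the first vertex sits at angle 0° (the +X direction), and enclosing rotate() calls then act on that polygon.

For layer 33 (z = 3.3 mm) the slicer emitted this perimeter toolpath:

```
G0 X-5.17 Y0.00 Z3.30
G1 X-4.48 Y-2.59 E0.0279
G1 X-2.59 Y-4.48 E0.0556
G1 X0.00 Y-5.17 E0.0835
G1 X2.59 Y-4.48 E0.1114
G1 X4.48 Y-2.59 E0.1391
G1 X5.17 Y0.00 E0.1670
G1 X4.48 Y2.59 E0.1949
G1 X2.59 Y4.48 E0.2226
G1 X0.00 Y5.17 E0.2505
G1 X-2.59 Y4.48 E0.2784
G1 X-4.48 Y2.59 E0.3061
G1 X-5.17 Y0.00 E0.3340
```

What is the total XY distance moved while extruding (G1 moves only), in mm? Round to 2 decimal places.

Sum the Euclidean lengths of each G1 segment: total = 32.13 mm.

32.13 mm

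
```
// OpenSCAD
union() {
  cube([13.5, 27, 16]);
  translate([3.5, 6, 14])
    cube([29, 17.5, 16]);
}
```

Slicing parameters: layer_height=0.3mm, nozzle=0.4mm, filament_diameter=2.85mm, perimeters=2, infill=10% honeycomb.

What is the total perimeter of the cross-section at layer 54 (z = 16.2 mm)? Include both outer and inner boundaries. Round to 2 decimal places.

At z = 16.2 mm: the cube is not intersected at this z (z outside [0, 16]); the cube at (3.5, 6) is present — its section is the full 29×17.5 rectangle (perimeter 93.00 mm); Taking the union: only the 29×17.5 cube at (3.5, 6) is present, so the union is just that shape — boundary = 93.00 mm. Overall, the cross-section is a single solid region. Total boundary length (outer) = 93.00 mm.

93.00 mm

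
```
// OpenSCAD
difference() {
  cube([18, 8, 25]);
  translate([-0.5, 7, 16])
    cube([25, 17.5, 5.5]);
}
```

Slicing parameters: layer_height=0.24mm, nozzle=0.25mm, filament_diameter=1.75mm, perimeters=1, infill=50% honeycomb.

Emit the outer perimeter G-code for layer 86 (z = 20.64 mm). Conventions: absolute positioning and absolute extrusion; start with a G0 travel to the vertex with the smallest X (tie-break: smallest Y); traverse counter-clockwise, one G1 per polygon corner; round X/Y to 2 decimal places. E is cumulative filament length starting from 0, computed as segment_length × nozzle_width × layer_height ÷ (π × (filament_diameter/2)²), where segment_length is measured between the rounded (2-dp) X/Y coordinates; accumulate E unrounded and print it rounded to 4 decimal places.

At z = 20.64 mm: the cube (footprint 18×8) is included at this height; the cube at (-0.5, 7) is present — its section is the full 25×17.5 rectangle; Subtracting the remaining from the first: starting from the 18×8 cube, the 25×17.5 cube at (-0.5, 7) partially overlaps it — only the 18.00 mm² overlap (of its 437.50 mm²) is removed, clipping the outline — 1 connected region. The outline is a single polygon with 4 vertices. Extrusion per mm of travel: 0.25 × 0.24 / (π × 0.875²) = 0.024945. Accumulating E over each segment gives final E = 1.2473.

G0 X0.00 Y0.00 Z20.64
G1 X18.00 Y0.00 E0.4490
G1 X18.00 Y7.00 E0.6236
G1 X0.00 Y7.00 E1.0726
G1 X0.00 Y0.00 E1.2473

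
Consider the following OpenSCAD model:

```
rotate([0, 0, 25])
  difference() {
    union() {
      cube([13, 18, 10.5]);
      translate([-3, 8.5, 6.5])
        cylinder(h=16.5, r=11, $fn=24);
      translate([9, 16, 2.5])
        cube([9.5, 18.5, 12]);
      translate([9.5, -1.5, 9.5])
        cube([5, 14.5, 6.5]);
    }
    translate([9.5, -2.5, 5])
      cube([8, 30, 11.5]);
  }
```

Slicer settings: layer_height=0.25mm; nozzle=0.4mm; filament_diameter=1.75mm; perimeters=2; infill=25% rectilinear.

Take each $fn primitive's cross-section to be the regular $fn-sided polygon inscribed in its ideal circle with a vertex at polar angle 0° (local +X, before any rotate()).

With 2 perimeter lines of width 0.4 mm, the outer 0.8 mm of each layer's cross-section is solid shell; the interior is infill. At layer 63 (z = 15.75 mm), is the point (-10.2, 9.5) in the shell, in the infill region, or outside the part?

infill

At z = 15.75 mm: the cube is absent (z outside [0, 10.5]); the cylinder at (-3, 8.5): section is a regular 24-gon, circumradius r=11; the cube at (9, 16) is not intersected at this z (z outside [2.5, 14.5]); the 5×14.5 cube at (9.5, -1.5) contributes its full rectangle; Merging all regions: the 2 present regions are separate (no shared area or edge), so areas and boundary lengths simply add and each stays a separate island — 2 connected regions; the 8×30 cube at (9.5, -2.5) contributes its full rectangle; After the difference (first − rest): starting from that combined region, the 8×30 cube at (9.5, -2.5) partially overlaps it — only the 72.50 mm² overlap (of its 240.00 mm²) is removed, clipping the outline — 1 connected region; (whole slice rotated 25° about Z — lengths, areas and connectivity unchanged). Overall, the cross-section is a single solid region. Undo the 25° rotation: the query point maps to (-5.229, 12.921) in the un-rotated model frame. The nearest boundary edge runs (-8.50, 18.03)→(-5.85, 19.13); distance from the point to it = 5.97 mm. The point is inside the cross-section and 5.97 mm from the nearest boundary — more than the 0.8 mm shell width (2 × 0.4), so it's in the infill interior.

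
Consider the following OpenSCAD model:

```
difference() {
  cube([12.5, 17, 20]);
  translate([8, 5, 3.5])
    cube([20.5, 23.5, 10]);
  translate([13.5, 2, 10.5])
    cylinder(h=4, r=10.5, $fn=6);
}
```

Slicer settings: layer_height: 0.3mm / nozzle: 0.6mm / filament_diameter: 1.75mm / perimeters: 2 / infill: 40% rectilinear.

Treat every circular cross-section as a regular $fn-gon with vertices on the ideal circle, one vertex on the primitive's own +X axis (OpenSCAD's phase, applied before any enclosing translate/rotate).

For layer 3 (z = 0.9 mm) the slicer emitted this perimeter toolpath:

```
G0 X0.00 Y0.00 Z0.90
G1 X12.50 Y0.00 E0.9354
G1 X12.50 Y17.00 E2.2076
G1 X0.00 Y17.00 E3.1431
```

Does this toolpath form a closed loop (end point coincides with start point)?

no

Start point (G0): (0.00, 0.00). End point (last G1): the path does not return to the start — open.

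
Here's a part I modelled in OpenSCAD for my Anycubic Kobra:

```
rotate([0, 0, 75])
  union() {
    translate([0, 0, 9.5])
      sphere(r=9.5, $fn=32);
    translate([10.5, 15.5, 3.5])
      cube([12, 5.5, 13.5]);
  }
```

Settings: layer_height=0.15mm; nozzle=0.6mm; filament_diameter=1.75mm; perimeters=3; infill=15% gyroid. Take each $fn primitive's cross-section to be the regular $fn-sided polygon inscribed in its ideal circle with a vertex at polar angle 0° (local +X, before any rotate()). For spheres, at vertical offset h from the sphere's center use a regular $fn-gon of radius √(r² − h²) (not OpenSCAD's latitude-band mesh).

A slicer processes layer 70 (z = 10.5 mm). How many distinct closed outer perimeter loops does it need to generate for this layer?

2

At z = 10.5 mm: the r=9.5 sphere contributes a regular 32-gon of circumradius √(9.5²−1²) = 9.447; the cube at (10.5, 15.5) is present — its section is the full 12×5.5 rectangle; Merging all regions: the 2 present regions are separate (no shared area or edge), so areas and boundary lengths simply add and each stays a separate island — 2 connected regions; (rotated 75° about Z; rotation is an isometry so areas/perimeters/island counts are preserved). The result has 2 disconnected regions.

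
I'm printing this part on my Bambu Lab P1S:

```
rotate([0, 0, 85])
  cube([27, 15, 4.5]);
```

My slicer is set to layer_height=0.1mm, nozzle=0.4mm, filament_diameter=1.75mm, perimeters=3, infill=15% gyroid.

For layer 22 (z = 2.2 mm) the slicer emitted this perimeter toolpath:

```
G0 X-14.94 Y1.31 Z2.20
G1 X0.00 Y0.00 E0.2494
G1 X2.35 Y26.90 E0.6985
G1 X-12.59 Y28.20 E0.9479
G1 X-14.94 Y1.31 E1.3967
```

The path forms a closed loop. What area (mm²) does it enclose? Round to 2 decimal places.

404.88 mm²

Apply the shoelace formula to the sequence of (X, Y) vertices; enclosed area = 404.88 mm².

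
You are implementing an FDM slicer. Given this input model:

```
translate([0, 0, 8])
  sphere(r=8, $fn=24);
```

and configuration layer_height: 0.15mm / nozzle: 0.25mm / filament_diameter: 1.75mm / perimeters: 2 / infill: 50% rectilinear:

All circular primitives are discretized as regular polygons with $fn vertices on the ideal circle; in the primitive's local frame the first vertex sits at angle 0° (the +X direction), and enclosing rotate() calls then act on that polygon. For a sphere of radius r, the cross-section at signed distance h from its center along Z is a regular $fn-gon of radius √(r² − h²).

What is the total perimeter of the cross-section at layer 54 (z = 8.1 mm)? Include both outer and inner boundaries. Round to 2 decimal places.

At z = 8.1 mm: the r=8 sphere slices to a regular 24-gon of circumradius 7.999 (√(r²−h²) with h=0.1 from center) (perimeter = 2·24·7.999·sin(180°/24) = 50.12 mm). Overall, the cross-section is a single solid region. Total boundary length (outer) = 50.12 mm.

50.12 mm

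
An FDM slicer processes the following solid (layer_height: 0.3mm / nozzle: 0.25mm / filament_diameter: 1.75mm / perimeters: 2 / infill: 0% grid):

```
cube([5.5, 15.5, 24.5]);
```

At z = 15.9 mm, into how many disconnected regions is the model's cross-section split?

1

At z = 15.9 mm: the cube is present — its section is the full 5.5×15.5 rectangle. The result has 1 disconnected region.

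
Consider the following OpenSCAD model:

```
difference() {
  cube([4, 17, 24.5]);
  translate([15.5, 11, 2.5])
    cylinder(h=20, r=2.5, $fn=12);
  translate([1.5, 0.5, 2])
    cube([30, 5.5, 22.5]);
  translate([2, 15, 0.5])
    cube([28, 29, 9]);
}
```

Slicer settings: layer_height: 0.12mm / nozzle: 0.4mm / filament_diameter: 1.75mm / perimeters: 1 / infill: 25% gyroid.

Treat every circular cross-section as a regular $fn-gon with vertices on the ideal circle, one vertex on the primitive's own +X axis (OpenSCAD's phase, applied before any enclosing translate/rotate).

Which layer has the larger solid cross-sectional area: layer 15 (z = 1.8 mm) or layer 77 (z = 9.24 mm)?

Layer 15 (z = 1.8): the 4×17 cube contributes its full rectangle (area 68.00 mm²); the cylinder at (15.5, 11) is absent (z outside [2.5, 22.5]); the cube at (1.5, 0.5) is not intersected at this z (z outside [2, 24.5]); the 28×29 cube at (2, 15) contributes its full rectangle (area 812.00 mm²); Taking the first minus the rest: starting from the 4×17 cube (68.00 mm²), the 28×29 cube at (2, 15) partially overlaps it — only the 4.00 mm² overlap (of its 812.00 mm²) is removed, clipping the outline — area = 64.00 mm². So its area = 64.00 mm². Layer 77 (z = 9.24): the 4×17 cube contributes its full rectangle (area 68.00 mm²); the cylinder at (15.5, 11): section is a regular 12-gon, circumradius r=2.5 (area = (12/2)·2.500²·sin(360°/12) = 18.75 mm²); the 30×5.5 cube at (1.5, 0.5) contributes its full rectangle (area 165.00 mm²); the 28×29 cube at (2, 15) contributes its full rectangle (area 812.00 mm²); Subtracting the remaining from the first: starting from the 4×17 cube (68.00 mm²), the r=2.5 cylinder at (15.5, 11) misses the remaining region (no effect); the 30×5.5 cube at (1.5, 0.5) partially overlaps it — only the 13.75 mm² overlap (of its 165.00 mm²) is removed, clipping the outline; the 28×29 cube at (2, 15) partially overlaps it — only the 4.00 mm² overlap (of its 812.00 mm²) is removed, clipping the outline — area = 50.25 mm². So its area = 50.25 mm². Layer 15 is larger (64.00 vs 50.25 mm²).

layer 15 (z = 1.8 mm)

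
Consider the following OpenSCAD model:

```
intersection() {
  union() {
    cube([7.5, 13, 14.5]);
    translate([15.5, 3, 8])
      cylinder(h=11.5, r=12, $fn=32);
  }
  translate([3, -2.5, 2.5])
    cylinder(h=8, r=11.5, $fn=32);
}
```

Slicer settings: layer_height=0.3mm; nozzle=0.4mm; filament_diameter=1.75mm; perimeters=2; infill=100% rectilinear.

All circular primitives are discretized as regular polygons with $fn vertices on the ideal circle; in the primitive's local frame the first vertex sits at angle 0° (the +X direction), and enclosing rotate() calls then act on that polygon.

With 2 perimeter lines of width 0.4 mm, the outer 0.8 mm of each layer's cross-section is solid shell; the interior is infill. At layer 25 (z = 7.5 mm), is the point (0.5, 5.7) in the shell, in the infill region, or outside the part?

shell

At z = 7.5 mm: the 7.5×13 cube contributes its full rectangle; the cylinder at (15.5, 3) is absent (z outside [8, 19.5]); Taking the union: only the 7.5×13 cube is present, so the union is just that shape — 1 connected region; the r=11.5 cylinder at (3, -2.5) contributes a regular 32-gon of circumradius 11.5; Keeping only the common overlap: the r=11.5 cylinder at (3, -2.5) partially overlaps that combined region; clipping to the common part keeps 65.48 mm² — 1 connected region. Overall, the cross-section is a single solid region. The nearest boundary edge runs (0.00, 0.00)→(0.00, 8.55); distance from the point to it = 0.50 mm. The point is inside the cross-section, 0.50 mm from the nearest boundary — within the 0.8 mm shell band (2 × 0.4).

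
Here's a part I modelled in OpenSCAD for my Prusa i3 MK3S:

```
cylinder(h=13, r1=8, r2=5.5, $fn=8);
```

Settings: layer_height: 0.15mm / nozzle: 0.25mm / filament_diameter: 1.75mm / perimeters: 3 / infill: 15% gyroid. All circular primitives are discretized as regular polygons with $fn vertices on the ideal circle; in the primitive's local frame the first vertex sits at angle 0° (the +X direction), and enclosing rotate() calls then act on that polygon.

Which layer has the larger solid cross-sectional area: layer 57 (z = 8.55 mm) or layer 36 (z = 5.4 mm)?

Layer 57 (z = 8.55): the cone contributes a regular 8-gon of circumradius 6.356 (interpolated between r1=8 and r2=5.5 at t=0.658) (area = (8/2)·6.356²·sin(360°/8) = 114.26 mm²). So its area = 114.26 mm². Layer 36 (z = 5.4): the cone (r1=8→r2=5.5) has section circumradius 6.962 here — a regular 8-gon (area = (8/2)·6.962²·sin(360°/8) = 137.07 mm²). So its area = 137.07 mm². Layer 36 is larger (137.07 vs 114.26 mm²).

layer 36 (z = 5.4 mm)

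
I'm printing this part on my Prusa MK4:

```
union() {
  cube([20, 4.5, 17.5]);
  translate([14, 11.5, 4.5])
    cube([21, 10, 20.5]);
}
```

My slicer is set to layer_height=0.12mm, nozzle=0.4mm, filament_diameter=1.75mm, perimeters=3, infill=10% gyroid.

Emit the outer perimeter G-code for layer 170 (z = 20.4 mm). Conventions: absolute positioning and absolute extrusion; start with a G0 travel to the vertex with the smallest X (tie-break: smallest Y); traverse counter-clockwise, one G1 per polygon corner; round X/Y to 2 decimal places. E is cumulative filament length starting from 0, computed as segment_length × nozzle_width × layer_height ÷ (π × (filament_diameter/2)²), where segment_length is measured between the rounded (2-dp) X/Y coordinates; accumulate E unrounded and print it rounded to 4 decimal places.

G0 X14.00 Y11.50 Z20.40
G1 X35.00 Y11.50 E0.4191
G1 X35.00 Y21.50 E0.6186
G1 X14.00 Y21.50 E1.0377
G1 X14.00 Y11.50 E1.2373

At z = 20.4 mm: the cube does not reach this height (z outside [0, 17.5]); the cube at (14, 11.5) is present — its section is the full 21×10 rectangle; Taking the union: only the 21×10 cube at (14, 11.5) is present, so the union is just that shape — 1 connected region. The outline is a single polygon with 4 vertices. Extrusion per mm of travel: 0.4 × 0.12 / (π × 0.875²) = 0.019956. Accumulating E over each segment gives final E = 1.2373.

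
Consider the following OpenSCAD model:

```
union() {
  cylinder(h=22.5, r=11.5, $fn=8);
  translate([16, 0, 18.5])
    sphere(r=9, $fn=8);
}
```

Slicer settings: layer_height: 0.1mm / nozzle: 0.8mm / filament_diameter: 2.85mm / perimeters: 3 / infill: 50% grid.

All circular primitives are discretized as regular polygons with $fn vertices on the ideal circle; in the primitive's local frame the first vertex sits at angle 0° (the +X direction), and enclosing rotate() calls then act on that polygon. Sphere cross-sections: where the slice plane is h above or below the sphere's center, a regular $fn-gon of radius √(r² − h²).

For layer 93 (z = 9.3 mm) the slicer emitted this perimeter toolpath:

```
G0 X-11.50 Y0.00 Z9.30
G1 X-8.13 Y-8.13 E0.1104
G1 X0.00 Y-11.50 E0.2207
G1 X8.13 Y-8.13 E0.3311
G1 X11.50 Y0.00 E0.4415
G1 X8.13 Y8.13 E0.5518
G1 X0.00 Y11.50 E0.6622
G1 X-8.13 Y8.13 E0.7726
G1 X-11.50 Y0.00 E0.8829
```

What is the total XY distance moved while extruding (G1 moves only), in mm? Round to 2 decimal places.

70.41 mm

Sum the Euclidean lengths of each G1 segment: total = 70.41 mm.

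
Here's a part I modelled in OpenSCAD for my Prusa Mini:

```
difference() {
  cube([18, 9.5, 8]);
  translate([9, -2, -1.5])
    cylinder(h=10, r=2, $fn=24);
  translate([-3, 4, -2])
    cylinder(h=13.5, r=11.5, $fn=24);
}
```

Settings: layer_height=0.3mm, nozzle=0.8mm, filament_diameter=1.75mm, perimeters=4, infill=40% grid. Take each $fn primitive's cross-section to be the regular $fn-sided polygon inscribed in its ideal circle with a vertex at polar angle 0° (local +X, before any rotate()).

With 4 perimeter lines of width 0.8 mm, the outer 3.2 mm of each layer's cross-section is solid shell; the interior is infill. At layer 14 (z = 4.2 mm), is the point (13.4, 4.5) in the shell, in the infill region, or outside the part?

infill

At z = 4.2 mm: the cube (footprint 18×9.5) is included at this height; the cylinder at (9, -2): section is a regular 24-gon, circumradius r=2; the r=11.5 cylinder at (-3, 4) contributes a regular 24-gon of circumradius 11.5; After the difference (first − rest): starting from the 18×9.5 cube, the r=2 cylinder at (9, -2) misses the remaining region (no effect); the r=11.5 cylinder at (-3, 4) partially overlaps it — only the 76.66 mm² overlap (of its 410.75 mm²) is removed, clipping the outline — 1 connected region. Overall, the cross-section is a single solid region. The nearest boundary edge runs (18.00, 0.00)→(9.00, 0.00); distance from the point to it = 4.50 mm. The point is inside the cross-section and 4.50 mm from the nearest boundary — more than the 3.2 mm shell width (4 × 0.8), so it's in the infill interior.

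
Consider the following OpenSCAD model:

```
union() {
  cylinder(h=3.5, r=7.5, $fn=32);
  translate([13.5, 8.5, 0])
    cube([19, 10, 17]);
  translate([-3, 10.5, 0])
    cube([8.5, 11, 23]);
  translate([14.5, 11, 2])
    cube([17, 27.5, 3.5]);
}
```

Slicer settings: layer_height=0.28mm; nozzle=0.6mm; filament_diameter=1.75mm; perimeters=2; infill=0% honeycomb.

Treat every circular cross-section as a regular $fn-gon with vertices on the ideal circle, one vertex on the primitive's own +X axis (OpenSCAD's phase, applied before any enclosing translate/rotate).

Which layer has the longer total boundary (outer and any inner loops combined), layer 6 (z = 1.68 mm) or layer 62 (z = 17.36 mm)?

layer 6 (z = 1.68 mm)

Layer 6 (z = 1.68): the r=7.5 cylinder gives a regular 32-gon of circumradius 7.5 (constant along its height) (perimeter = 2·32·7.500·sin(180°/32) = 47.05 mm); the cube at (13.5, 8.5) (footprint 19×10) is included at this height (perimeter 58.00 mm); the cube at (-3, 10.5) (footprint 8.5×11) is included at this height (perimeter 39.00 mm); the cube at (14.5, 11) is absent (z outside [2, 5.5]); Merging all regions: the 3 present regions are separate (no shared area or edge), so areas and boundary lengths simply add and each stays a separate island — boundary = 144.05 mm. So its perimeter = 144.05 mm. Layer 62 (z = 17.36): the cylinder is not intersected at this z (z outside [0, 3.5]); the cube at (13.5, 8.5) does not reach this height (z outside [0, 17]); the cube at (-3, 10.5) (footprint 8.5×11) is included at this height (perimeter 39.00 mm); the cube at (14.5, 11) is absent (z outside [2, 5.5]); Merging all regions: only the 8.5×11 cube at (-3, 10.5) is present, so the union is just that shape — boundary = 39.00 mm. So its perimeter = 39.00 mm. Layer 6 is larger (144.05 vs 39.00 mm).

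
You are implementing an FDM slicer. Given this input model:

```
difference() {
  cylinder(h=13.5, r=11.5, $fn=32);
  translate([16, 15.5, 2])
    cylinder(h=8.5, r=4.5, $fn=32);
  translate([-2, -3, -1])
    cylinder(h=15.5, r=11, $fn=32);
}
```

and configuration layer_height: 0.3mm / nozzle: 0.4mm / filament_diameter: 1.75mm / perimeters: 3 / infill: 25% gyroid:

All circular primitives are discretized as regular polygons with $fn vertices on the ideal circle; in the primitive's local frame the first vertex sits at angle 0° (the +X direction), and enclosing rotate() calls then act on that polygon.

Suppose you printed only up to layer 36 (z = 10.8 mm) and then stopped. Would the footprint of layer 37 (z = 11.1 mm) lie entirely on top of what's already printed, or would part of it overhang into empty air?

Compare the two slices. At z = 10.8: the r=11.5 cylinder gives a regular 32-gon of circumradius 11.5 (constant along its height) (area = (32/2)·11.500²·sin(360°/32) = 412.81 mm²); the cylinder at (16, 15.5) is not intersected at this z (z outside [2, 10.5]); the cylinder at (-2, -3): section is a regular 32-gon, circumradius r=11 (area = (32/2)·11.000²·sin(360°/32) = 377.69 mm²); Subtracting the remaining from the first: starting from the r=11.5 cylinder (412.81 mm²), the r=11 cylinder at (-2, -3) partially overlaps it — only the 313.94 mm² overlap (of its 377.69 mm²) is removed, clipping the outline — area = 98.87 mm². At z = 11.1: the r=11.5 cylinder gives a regular 32-gon of circumradius 11.5 (constant along its height) (area = (32/2)·11.500²·sin(360°/32) = 412.81 mm²); the cylinder at (16, 15.5) does not reach this height (z outside [2, 10.5]); the cylinder at (-2, -3): section is a regular 32-gon, circumradius r=11 (area = (32/2)·11.000²·sin(360°/32) = 377.69 mm²); After the difference (first − rest): starting from the r=11.5 cylinder (412.81 mm²), the r=11 cylinder at (-2, -3) partially overlaps it — only the 313.94 mm² overlap (of its 377.69 mm²) is removed, clipping the outline — area = 98.87 mm². Checking containment: the cross-section at z = 11.1 is a subset of the cross-section at z = 10.8.

entirely on top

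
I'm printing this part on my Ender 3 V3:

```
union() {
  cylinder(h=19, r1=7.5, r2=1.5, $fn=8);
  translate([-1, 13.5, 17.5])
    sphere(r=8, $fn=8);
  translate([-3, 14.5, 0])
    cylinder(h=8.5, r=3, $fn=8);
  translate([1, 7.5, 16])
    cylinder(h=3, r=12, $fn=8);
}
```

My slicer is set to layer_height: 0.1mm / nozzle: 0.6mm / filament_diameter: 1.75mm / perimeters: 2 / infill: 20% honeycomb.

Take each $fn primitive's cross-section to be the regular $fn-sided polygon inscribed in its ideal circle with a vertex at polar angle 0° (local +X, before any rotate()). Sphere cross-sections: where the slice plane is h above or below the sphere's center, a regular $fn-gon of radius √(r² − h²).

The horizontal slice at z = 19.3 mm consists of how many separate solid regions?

1

At z = 19.3 mm: the cone does not reach this height (z outside [0, 19]); the r=8 sphere at (-1, 13.5) slices to a regular 8-gon of circumradius 7.795 (√(r²−h²) with h=1.8 from center); the cylinder at (-3, 14.5) is absent (z outside [0, 8.5]); the cylinder at (1, 7.5) does not reach this height (z outside [16, 19]); Merging all regions: only the r=8 sphere at (-1, 13.5) is present, so the union is just that shape — 1 connected region. The result has 1 disconnected region.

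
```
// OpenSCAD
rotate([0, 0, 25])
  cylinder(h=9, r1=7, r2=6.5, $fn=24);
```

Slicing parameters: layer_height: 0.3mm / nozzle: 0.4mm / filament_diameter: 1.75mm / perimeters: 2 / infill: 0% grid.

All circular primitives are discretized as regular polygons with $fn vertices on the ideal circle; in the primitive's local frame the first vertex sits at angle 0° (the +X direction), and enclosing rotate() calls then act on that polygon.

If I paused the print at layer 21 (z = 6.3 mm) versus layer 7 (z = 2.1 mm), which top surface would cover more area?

layer 7 (z = 2.1 mm)

Layer 21 (z = 6.3): the cone contributes a regular 24-gon of circumradius 6.650 (interpolated between r1=7 and r2=6.5 at t=0.700) (area = (24/2)·6.650²·sin(360°/24) = 137.35 mm²); (whole slice rotated 25° about Z — lengths, areas and connectivity unchanged). So its area = 137.35 mm². Layer 7 (z = 2.1): the cone contributes a regular 24-gon of circumradius 6.883 (interpolated between r1=7 and r2=6.5 at t=0.233) (area = (24/2)·6.883²·sin(360°/24) = 147.16 mm²); (whole slice rotated 25° about Z — lengths, areas and connectivity unchanged). So its area = 147.16 mm². Layer 7 is larger (147.16 vs 137.35 mm²).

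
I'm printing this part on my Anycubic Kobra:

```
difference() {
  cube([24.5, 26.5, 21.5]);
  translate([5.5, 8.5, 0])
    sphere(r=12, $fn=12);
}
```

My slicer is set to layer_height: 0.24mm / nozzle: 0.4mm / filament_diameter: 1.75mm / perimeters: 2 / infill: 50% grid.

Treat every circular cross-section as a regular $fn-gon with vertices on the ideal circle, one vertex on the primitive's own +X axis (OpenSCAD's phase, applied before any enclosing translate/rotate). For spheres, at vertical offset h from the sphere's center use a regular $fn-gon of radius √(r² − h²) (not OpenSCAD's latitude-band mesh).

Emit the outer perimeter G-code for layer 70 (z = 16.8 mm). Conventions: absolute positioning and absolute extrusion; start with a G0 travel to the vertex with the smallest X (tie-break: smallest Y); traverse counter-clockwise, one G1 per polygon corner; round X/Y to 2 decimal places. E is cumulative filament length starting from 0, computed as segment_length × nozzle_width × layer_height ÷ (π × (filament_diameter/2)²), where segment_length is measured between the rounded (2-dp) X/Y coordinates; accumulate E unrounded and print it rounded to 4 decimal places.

At z = 16.8 mm: the cube (footprint 24.5×26.5) is included at this height; the sphere at (5.5, 8.5) is not intersected at this z (|z−center|=16.800 > r=12); Taking the first minus the rest: none of the subtracted shapes is present at this height, so the 24.5×26.5 cube is unchanged — 1 connected region. The outline is a single polygon with 4 vertices. Extrusion per mm of travel: 0.4 × 0.24 / (π × 0.875²) = 0.039912. Accumulating E over each segment gives final E = 4.0710.

G0 X0.00 Y0.00 Z16.80
G1 X24.50 Y0.00 E0.9778
G1 X24.50 Y26.50 E2.0355
G1 X0.00 Y26.50 E3.0134
G1 X0.00 Y0.00 E4.0710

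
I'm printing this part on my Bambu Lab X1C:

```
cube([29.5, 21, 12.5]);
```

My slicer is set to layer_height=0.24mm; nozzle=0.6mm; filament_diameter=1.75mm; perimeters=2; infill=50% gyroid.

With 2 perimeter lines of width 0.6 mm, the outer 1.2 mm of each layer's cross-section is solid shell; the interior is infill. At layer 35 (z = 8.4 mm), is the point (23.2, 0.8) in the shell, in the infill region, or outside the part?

shell

At z = 8.4 mm: the cube is present — its section is the full 29.5×21 rectangle. Overall, the cross-section is a single solid region. The nearest boundary edge runs (0.00, 0.00)→(29.50, 0.00); distance from the point to it = 0.80 mm. The point is inside the cross-section, 0.80 mm from the nearest boundary — within the 1.2 mm shell band (2 × 0.6).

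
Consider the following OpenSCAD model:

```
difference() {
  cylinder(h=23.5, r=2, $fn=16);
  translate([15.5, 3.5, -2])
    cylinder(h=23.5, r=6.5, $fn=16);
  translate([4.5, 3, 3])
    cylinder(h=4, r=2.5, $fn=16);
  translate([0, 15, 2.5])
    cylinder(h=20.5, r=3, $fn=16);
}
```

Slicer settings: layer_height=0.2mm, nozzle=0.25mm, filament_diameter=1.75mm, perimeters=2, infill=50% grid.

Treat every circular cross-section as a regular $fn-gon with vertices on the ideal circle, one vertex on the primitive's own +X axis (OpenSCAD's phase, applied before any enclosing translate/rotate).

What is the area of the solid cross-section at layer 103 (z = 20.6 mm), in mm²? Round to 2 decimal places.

12.25 mm²

At z = 20.6 mm: the r=2 cylinder gives a regular 16-gon of circumradius 2 (constant along its height) (area = (16/2)·2.000²·sin(360°/16) = 12.25 mm²); the cylinder at (15.5, 3.5): section is a regular 16-gon, circumradius r=6.5 (area = (16/2)·6.500²·sin(360°/16) = 129.35 mm²); the cylinder at (4.5, 3) is absent (z outside [3, 7]); the cylinder at (0, 15): section is a regular 16-gon, circumradius r=3 (area = (16/2)·3.000²·sin(360°/16) = 27.55 mm²); After the difference (first − rest): starting from the r=2 cylinder (12.25 mm²), the r=6.5 cylinder at (15.5, 3.5) misses the remaining region (no effect); the r=3 cylinder at (0, 15) misses the remaining region (no effect) — area = 12.25 mm². Overall, the cross-section is a single solid region. Net area = 12.25 mm².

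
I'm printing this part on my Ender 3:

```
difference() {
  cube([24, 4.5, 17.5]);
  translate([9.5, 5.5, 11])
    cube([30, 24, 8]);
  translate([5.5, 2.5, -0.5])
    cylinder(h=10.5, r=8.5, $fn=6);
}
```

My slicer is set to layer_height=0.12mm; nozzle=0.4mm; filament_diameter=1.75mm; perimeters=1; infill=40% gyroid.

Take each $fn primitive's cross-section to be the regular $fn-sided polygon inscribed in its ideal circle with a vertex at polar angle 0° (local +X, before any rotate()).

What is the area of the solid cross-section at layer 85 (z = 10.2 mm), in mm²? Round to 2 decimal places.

At z = 10.2 mm: the cube (footprint 24×4.5) is included at this height (area 108.00 mm²); the cube at (9.5, 5.5) is not intersected at this z (z outside [11, 19]); the cylinder at (5.5, 2.5) is absent (z outside [-0.5, 10]); Subtracting the remaining from the first: none of the subtracted shapes is present at this height, so the 24×4.5 cube is unchanged — area = 108.00 mm². Overall, the cross-section is a single solid region. Net area = 108.00 mm².

108.00 mm²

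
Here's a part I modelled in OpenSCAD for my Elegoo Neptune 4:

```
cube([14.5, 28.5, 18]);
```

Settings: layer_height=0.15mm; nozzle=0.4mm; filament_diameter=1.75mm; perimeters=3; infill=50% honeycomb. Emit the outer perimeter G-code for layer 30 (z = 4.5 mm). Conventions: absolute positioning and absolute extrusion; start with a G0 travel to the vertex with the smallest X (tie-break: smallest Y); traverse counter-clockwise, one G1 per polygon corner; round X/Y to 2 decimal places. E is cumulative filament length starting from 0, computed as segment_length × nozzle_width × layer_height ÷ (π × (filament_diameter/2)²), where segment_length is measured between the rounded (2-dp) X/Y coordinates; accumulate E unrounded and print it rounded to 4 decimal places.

At z = 4.5 mm: the cube is present — its section is the full 14.5×28.5 rectangle. The outline is a single polygon with 4 vertices. Extrusion per mm of travel: 0.4 × 0.15 / (π × 0.875²) = 0.024945. Accumulating E over each segment gives final E = 2.1453.

G0 X0.00 Y0.00 Z4.50
G1 X14.50 Y0.00 E0.3617
G1 X14.50 Y28.50 E1.0726
G1 X0.00 Y28.50 E1.4343
G1 X0.00 Y0.00 E2.1453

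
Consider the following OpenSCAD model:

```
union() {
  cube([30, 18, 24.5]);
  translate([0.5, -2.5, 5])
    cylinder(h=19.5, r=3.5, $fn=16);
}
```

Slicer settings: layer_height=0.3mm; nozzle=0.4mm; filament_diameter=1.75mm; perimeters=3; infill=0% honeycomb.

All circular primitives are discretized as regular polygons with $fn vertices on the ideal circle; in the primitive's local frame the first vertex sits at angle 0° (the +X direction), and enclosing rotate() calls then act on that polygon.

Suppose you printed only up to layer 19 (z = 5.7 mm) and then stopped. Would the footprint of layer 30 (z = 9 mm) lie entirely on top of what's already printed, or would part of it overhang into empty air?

entirely on top

Compare the two slices. At z = 5.7: the 30×18 cube contributes its full rectangle (area 540.00 mm²); the cylinder at (0.5, -2.5): section is a regular 16-gon, circumradius r=3.5 (area = (16/2)·3.500²·sin(360°/16) = 37.50 mm²); Combining (union): the regions partially overlap — summed areas 577.50 mm² minus the doubly-counted overlap 2.04 mm² gives 575.46 mm² — area = 575.46 mm². At z = 9: the cube is present — its section is the full 30×18 rectangle (area 540.00 mm²); the r=3.5 cylinder at (0.5, -2.5) gives a regular 16-gon of circumradius 3.5 (constant along its height) (area = (16/2)·3.500²·sin(360°/16) = 37.50 mm²); Merging all regions: the regions partially overlap — summed areas 577.50 mm² minus the doubly-counted overlap 2.04 mm² gives 575.46 mm² — area = 575.46 mm². Checking containment: the cross-section at z = 9 is a subset of the cross-section at z = 5.7.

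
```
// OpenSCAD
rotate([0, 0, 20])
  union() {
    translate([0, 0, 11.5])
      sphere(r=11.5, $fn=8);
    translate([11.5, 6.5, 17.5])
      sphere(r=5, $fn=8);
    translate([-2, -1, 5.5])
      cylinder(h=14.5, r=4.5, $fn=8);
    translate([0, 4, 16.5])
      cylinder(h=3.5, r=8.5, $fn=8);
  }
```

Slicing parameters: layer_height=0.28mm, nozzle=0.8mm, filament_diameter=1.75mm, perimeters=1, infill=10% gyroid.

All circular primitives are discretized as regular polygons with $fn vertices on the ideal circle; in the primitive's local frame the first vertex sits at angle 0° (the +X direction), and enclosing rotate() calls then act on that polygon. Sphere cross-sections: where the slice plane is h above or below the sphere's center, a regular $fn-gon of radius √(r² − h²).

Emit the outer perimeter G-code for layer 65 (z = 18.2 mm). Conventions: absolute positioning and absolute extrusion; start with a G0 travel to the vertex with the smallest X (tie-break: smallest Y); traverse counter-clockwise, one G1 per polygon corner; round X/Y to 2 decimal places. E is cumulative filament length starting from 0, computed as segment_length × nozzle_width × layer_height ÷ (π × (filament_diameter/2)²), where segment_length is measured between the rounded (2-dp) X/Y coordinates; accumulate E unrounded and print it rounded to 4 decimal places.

G0 X-9.36 Y0.85 Z18.20
G1 X-8.64 Y0.07 E0.0989
G1 X-8.78 Y-3.20 E0.4037
G1 X-3.95 Y-8.47 E1.0694
G1 X3.20 Y-8.78 E1.7359
G1 X8.47 Y-3.95 E2.4016
G1 X8.78 Y3.20 E3.0681
G1 X6.63 Y5.55 E3.3647
G1 X10.28 Y5.39 E3.7050
G1 X13.07 Y7.95 E4.0576
G1 X13.24 Y11.73 E4.4100
G1 X10.68 Y14.53 E4.7633
G1 X6.89 Y14.69 E5.1166
G1 X4.10 Y12.13 E5.4692
G1 X3.98 Y9.54 E5.7107
G1 X2.22 Y11.46 E5.9532
G1 X-4.28 Y11.75 E6.5592
G1 X-9.07 Y7.35 E7.1649
G1 X-9.36 Y0.85 E7.7708

At z = 18.2 mm: the sphere: section is a regular 8-gon, circumradius = √(r²−h²) = √(11.5²−6.7²) = 9.347; the r=5 sphere at (11.5, 6.5) contributes a regular 8-gon of circumradius √(5²−0.7²) = 4.951; the r=4.5 cylinder at (-2, -1) contributes a regular 8-gon of circumradius 4.5; the r=8.5 cylinder at (0, 4) contributes a regular 8-gon of circumradius 8.5; Combining (union): the regions partially overlap (shared area 217.36 mm²), so overlapping operands fuse into one piece — 1 connected region; (whole slice rotated 20° about Z — lengths, areas and connectivity unchanged). The outline is a single polygon with 18 vertices. Extrusion per mm of travel: 0.8 × 0.28 / (π × 0.875²) = 0.093128. Accumulating E over each segment gives final E = 7.7708.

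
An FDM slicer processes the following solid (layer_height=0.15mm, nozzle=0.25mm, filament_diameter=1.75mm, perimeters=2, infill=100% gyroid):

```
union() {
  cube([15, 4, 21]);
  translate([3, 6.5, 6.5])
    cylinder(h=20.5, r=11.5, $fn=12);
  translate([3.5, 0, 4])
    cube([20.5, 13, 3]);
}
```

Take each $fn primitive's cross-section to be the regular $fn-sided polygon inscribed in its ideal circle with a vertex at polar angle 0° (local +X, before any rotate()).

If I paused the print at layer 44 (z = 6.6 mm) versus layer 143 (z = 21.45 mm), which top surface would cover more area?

Layer 44 (z = 6.6): the cube is present — its section is the full 15×4 rectangle (area 60.00 mm²); the cylinder at (3, 6.5): section is a regular 12-gon, circumradius r=11.5 (area = (12/2)·11.500²·sin(360°/12) = 396.75 mm²); the cube at (3.5, 0) is present — its section is the full 20.5×13 rectangle (area 266.50 mm²); Merging all regions: the regions partially overlap — summed areas 723.25 mm² minus the doubly-counted overlap 191.27 mm² gives 531.98 mm² — area = 531.98 mm². So its area = 531.98 mm². Layer 143 (z = 21.45): the cube does not reach this height (z outside [0, 21]); the cylinder at (3, 6.5): section is a regular 12-gon, circumradius r=11.5 (area = (12/2)·11.500²·sin(360°/12) = 396.75 mm²); the cube at (3.5, 0) is absent (z outside [4, 7]); Taking the union: only the r=11.5 cylinder at (3, 6.5) is present, so the union is just that shape — area = 396.75 mm². So its area = 396.75 mm². Layer 44 is larger (531.98 vs 396.75 mm²).

layer 44 (z = 6.6 mm)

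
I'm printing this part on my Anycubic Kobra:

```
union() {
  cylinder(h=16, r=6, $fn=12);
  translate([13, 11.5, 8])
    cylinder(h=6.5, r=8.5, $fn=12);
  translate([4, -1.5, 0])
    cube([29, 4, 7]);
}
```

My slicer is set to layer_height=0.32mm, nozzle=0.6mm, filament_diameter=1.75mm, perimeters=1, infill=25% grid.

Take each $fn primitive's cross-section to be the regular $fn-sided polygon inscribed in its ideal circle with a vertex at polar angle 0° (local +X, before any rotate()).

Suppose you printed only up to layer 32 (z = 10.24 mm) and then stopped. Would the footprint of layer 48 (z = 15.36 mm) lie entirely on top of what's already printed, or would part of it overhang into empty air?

entirely on top

Compare the two slices. At z = 10.24: the r=6 cylinder gives a regular 12-gon of circumradius 6 (constant along its height) (area = (12/2)·6.000²·sin(360°/12) = 108.00 mm²); the cylinder at (13, 11.5): section is a regular 12-gon, circumradius r=8.5 (area = (12/2)·8.500²·sin(360°/12) = 216.75 mm²); the cube at (4, -1.5) is not intersected at this z (z outside [0, 7]); Combining (union): the 2 present regions are separate (no shared area or edge), so areas and boundary lengths simply add and each stays a separate island — area = 324.75 mm². At z = 15.36: the r=6 cylinder gives a regular 12-gon of circumradius 6 (constant along its height) (area = (12/2)·6.000²·sin(360°/12) = 108.00 mm²); the cylinder at (13, 11.5) is not intersected at this z (z outside [8, 14.5]); the cube at (4, -1.5) is not intersected at this z (z outside [0, 7]); Taking the union: only the r=6 cylinder is present, so the union is just that shape — area = 108.00 mm². Checking containment: the cross-section at z = 15.36 is a subset of the cross-section at z = 10.24.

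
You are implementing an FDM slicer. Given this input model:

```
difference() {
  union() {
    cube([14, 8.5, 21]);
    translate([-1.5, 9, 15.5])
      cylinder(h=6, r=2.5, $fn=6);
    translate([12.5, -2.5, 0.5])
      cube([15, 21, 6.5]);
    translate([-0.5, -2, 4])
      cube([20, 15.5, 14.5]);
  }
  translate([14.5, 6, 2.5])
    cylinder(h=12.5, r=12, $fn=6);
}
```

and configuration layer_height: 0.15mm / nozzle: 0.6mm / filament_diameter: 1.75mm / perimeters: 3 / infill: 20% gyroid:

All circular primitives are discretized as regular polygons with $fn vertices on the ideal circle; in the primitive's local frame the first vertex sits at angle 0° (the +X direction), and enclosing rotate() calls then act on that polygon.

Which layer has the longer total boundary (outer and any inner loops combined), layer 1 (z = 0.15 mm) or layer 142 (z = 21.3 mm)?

Layer 1 (z = 0.15): the cube is present — its section is the full 14×8.5 rectangle (perimeter 45.00 mm); the cylinder at (-1.5, 9) is not intersected at this z (z outside [15.5, 21.5]); the cube at (12.5, -2.5) is absent (z outside [0.5, 7]); the cube at (-0.5, -2) is not intersected at this z (z outside [4, 18.5]); Merging all regions: only the 14×8.5 cube is present, so the union is just that shape — boundary = 45.00 mm; the cylinder at (14.5, 6) is not intersected at this z (z outside [2.5, 15]); Subtracting the remaining from the first: none of the subtracted shapes is present at this height, so the result so far is unchanged — boundary = 45.00 mm. So its perimeter = 45.00 mm. Layer 142 (z = 21.3): the cube is absent (z outside [0, 21]); the r=2.5 cylinder at (-1.5, 9) contributes a regular 6-gon of circumradius 2.5 (perimeter = 2·6·2.500·sin(180°/6) = 15.00 mm); the cube at (12.5, -2.5) does not reach this height (z outside [0.5, 7]); the cube at (-0.5, -2) is absent (z outside [4, 18.5]); Merging all regions: only the r=2.5 cylinder at (-1.5, 9) is present, so the union is just that shape — boundary = 15.00 mm; the cylinder at (14.5, 6) is not intersected at this z (z outside [2.5, 15]); Subtracting the remaining from the first: none of the subtracted shapes is present at this height, so that combined region is unchanged — boundary = 15.00 mm. So its perimeter = 15.00 mm. Layer 1 is larger (45.00 vs 15.00 mm).

layer 1 (z = 0.15 mm)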